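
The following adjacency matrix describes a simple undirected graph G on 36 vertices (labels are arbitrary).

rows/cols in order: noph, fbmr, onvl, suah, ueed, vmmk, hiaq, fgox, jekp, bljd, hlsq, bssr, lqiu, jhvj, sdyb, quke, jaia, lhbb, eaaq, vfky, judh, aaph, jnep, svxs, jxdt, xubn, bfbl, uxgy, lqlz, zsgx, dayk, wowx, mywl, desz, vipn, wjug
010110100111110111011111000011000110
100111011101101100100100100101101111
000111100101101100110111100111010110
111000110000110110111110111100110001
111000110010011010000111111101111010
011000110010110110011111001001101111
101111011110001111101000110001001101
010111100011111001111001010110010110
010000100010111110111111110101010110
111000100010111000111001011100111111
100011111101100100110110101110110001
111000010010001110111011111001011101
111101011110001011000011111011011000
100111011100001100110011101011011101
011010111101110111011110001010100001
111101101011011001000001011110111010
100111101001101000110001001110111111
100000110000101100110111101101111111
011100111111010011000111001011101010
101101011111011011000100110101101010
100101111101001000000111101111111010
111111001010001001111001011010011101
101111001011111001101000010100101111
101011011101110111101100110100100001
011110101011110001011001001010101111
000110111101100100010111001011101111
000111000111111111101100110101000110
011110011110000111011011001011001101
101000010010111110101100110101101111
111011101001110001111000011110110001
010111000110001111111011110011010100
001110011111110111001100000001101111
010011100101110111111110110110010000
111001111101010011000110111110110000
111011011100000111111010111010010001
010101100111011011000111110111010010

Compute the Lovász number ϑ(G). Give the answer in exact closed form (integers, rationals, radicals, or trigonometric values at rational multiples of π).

N(jaia) = {noph, suah, ueed, vmmk, hiaq, jekp, bssr, lqiu, sdyb, eaaq, vfky, svxs, bfbl, uxgy, lqlz, dayk, wowx, mywl, desz, vipn, wjug}, |N(jaia)| = 21.
N(wowx) = {onvl, suah, ueed, fgox, jekp, bljd, hlsq, bssr, lqiu, jhvj, quke, jaia, lhbb, judh, aaph, zsgx, dayk, mywl, desz, vipn, wjug}, |N(wowx)| = 21.
Vertex hlsq has 21 neighbors: noph, ueed, vmmk, hiaq, fgox, jekp, bljd, bssr, lqiu, quke, eaaq, vfky, aaph, jnep, jxdt, bfbl, uxgy, lqlz, dayk, wowx, wjug.
deg(lhbb) = 21; N(lhbb) = {noph, hiaq, fgox, lqiu, sdyb, quke, eaaq, vfky, aaph, jnep, svxs, jxdt, bfbl, uxgy, zsgx, dayk, wowx, mywl, desz, vipn, wjug}.
Every vertex has degree 21 (N=36); Kneser K(9,2) on C(9,2)=36 vertices.
Distinct eigenvalues (to 6 d.p.): [21.0, 1.0, -6.0].
Lovász (edge-transitive): ϑ = −36·(-6)/((21)−(-6)) = 8.
ϑ(G) ≈ 8.0000000.

8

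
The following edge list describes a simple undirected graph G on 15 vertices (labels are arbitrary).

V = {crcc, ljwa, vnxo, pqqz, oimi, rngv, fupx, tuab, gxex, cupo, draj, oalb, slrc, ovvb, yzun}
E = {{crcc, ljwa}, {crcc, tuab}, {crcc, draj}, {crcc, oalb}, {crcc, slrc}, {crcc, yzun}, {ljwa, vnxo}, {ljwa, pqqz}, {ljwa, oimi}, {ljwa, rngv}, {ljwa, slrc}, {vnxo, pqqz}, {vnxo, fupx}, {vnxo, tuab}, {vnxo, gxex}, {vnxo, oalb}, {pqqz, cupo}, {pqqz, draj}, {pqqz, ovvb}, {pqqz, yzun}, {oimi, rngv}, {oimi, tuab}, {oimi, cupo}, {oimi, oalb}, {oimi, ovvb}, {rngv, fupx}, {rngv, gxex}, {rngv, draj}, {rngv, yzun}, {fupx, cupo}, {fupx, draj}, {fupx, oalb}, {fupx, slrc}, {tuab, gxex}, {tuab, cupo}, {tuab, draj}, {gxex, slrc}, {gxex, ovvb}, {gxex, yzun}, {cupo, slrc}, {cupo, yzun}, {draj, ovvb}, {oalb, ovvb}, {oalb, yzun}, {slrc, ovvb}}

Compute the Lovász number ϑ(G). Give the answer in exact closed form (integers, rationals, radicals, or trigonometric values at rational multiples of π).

deg(oimi) = 6; N(oimi) = {ljwa, rngv, tuab, cupo, oalb, ovvb}.
N(draj) = {crcc, pqqz, rngv, fupx, tuab, ovvb}, |N(draj)| = 6.
N(gxex) = {vnxo, rngv, tuab, slrc, ovvb, yzun}, |N(gxex)| = 6.
Vertex ljwa has 6 neighbors: crcc, vnxo, pqqz, oimi, rngv, slrc.
Regular of degree 6 on 15 vertices: this is K(6,2), the Kneser graph.
Distinct eigenvalues (to 6 d.p.): [6.0, 1.0, -3.0].
−15·(-3) / ((6)−(-3)) = 5 = ϑ(G).
Numerically 5.00000000.

5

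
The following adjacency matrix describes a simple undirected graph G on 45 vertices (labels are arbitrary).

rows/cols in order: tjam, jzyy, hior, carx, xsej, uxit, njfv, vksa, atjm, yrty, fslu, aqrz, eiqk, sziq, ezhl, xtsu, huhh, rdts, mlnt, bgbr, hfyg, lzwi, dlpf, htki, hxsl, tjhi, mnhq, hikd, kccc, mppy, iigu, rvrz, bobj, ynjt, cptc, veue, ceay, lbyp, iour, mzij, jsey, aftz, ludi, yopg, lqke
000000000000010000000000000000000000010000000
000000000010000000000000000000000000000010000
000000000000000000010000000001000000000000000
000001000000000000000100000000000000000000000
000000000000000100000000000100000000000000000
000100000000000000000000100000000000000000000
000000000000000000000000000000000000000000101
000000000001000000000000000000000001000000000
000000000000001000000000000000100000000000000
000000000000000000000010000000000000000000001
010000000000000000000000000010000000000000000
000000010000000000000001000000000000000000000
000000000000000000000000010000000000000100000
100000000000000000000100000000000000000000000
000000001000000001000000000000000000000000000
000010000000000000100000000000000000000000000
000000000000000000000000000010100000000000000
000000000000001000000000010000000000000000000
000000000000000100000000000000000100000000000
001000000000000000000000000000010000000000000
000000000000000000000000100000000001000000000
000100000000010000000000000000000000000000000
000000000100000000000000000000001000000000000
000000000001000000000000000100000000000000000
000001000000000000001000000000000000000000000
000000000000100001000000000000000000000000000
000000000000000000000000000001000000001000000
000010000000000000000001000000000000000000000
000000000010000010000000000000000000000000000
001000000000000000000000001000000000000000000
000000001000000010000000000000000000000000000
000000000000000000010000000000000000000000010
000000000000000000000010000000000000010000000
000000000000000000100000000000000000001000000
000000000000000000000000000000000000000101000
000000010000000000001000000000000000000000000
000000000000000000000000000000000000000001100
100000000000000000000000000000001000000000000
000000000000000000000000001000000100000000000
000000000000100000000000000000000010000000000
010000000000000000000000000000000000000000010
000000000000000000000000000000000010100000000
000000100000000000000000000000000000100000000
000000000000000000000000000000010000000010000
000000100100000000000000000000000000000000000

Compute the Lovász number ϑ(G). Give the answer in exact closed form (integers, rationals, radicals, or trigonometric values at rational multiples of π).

45*cos(pi/45)/(cos(pi/45) + 1)

deg(njfv) = 2; N(njfv) = {ludi, lqke}.
N(cptc) = {mzij, aftz}, |N(cptc)| = 2.
Vertex ezhl has 2 neighbors: atjm, rdts.
N(rdts) = {ezhl, tjhi}, |N(rdts)| = 2.
Every vertex has degree 2 (N=45); the odd cycle C_{45}.
The 23 distinct eigenvalues: [2.0, 1.98054, 1.92252, 1.82709, 1.6961, 1.53209, 1.33826, 1.11839, 0.87674, 0.61803, 0.3473, 0.0698, -0.20906, -0.48384, -0.74921, -1.0, -1.23132, -1.43868, -1.61803, -1.7659, -1.87939, -1.9563, -1.99513].
ϑ = −N·λ_min/(λ_max−λ_min) = −45·(-2*cos(pi/45))/(2−(-2*cos(pi/45))) = 45*cos(pi/45)/(cos(pi/45) + 1).
≈ 22.4726 (to 4 d.p.).
α=22, χ(Ḡ)=23; ϑ=45*cos(pi/45)/(cos(pi/45) + 1) lies between (both strict).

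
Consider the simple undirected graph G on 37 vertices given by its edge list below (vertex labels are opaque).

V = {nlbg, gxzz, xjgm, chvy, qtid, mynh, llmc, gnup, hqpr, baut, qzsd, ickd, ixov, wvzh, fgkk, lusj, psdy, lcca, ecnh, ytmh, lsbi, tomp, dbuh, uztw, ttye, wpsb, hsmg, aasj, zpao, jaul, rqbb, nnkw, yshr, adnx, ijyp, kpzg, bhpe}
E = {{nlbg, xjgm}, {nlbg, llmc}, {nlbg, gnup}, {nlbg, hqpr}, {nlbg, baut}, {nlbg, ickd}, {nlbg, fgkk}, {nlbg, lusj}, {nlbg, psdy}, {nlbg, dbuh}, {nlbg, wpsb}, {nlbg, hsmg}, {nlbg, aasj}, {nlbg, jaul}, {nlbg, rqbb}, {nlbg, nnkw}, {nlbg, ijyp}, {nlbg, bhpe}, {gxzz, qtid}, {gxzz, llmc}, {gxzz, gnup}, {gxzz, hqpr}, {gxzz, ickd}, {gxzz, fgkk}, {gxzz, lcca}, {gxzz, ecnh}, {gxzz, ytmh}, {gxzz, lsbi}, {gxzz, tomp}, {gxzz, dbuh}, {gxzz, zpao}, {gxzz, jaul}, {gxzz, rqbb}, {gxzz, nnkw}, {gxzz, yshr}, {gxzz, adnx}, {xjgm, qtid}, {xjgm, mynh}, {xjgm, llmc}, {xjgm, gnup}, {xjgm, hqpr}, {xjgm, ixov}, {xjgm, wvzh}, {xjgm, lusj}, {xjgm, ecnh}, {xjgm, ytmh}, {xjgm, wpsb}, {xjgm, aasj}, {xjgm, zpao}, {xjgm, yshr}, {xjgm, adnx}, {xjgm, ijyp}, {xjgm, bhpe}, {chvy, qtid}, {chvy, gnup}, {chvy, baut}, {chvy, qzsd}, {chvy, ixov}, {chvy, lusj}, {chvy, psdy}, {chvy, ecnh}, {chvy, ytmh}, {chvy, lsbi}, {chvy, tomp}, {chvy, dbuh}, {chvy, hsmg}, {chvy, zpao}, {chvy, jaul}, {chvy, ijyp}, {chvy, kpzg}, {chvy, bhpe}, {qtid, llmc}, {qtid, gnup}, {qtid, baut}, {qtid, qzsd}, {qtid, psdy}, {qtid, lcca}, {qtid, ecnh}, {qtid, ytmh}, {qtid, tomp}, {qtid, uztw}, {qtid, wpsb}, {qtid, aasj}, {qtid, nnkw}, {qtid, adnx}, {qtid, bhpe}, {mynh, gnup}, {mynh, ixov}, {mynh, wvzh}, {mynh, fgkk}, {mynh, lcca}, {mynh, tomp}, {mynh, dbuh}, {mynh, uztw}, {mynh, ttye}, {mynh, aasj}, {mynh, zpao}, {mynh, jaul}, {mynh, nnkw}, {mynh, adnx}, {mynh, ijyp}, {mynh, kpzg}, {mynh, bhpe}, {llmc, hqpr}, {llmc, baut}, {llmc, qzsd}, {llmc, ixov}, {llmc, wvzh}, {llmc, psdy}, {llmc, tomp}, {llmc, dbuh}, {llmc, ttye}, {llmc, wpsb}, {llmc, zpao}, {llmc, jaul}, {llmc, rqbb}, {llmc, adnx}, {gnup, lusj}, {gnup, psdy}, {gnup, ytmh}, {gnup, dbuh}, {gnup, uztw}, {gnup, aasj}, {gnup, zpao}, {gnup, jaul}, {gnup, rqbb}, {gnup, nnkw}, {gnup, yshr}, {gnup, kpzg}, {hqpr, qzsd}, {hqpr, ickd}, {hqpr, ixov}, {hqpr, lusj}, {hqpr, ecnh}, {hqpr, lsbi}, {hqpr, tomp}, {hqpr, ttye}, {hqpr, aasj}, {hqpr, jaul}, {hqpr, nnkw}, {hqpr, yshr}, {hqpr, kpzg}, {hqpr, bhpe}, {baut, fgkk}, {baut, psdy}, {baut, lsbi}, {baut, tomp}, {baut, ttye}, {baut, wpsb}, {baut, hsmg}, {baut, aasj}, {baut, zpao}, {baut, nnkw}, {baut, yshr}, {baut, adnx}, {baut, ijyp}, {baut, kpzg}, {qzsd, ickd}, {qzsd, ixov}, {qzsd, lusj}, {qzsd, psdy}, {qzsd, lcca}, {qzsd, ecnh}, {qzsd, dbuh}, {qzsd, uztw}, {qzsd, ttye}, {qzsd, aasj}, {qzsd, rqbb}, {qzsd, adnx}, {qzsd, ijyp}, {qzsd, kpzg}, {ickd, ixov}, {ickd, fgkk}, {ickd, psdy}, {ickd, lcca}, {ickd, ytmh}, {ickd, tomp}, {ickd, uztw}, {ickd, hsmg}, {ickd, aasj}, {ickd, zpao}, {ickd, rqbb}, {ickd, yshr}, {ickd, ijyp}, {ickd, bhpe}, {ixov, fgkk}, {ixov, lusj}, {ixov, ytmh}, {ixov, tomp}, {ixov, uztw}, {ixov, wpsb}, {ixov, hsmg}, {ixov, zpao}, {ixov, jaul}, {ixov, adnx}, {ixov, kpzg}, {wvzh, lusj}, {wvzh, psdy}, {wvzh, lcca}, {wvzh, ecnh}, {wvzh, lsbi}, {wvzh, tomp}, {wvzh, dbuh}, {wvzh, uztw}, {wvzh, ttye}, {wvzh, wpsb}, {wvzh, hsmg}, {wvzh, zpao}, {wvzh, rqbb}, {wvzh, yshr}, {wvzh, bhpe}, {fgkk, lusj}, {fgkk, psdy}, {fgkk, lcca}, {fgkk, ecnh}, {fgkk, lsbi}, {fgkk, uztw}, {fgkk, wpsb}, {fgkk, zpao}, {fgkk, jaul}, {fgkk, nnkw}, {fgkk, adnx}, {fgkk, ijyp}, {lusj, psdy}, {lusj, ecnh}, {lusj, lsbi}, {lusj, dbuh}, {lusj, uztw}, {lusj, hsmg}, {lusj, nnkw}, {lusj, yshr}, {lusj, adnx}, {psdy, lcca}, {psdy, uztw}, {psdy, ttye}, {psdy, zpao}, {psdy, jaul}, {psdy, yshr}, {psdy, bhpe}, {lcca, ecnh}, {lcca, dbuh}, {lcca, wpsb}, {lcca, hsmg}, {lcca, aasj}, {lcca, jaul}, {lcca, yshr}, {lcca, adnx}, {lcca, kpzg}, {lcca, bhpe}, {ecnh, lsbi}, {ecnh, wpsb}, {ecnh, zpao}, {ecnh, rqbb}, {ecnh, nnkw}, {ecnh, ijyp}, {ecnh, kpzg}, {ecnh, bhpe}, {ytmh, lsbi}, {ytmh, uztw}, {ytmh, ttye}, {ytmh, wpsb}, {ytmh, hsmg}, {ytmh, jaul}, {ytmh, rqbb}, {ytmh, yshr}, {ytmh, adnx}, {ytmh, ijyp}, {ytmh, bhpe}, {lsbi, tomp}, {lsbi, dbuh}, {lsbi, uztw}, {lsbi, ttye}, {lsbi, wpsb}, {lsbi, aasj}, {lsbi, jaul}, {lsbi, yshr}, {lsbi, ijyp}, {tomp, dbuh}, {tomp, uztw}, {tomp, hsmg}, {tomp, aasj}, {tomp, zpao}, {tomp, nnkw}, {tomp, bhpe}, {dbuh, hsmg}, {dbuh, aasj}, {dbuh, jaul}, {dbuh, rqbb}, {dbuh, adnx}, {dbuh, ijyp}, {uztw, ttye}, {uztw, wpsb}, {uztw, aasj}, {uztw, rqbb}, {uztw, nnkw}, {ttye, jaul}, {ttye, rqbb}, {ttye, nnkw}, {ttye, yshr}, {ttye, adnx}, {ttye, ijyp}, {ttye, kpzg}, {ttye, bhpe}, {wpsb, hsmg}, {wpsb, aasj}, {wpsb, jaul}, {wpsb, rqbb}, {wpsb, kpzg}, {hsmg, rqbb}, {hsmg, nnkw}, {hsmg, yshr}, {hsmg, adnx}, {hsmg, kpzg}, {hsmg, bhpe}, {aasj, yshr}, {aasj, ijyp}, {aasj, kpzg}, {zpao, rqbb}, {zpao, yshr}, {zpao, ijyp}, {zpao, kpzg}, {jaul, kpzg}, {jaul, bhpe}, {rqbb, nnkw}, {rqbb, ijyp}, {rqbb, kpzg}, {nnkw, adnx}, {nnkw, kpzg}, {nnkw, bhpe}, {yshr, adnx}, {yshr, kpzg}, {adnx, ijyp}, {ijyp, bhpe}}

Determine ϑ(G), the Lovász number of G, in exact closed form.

sqrt(37)

deg(nlbg) = 18; N(nlbg) = {xjgm, llmc, gnup, hqpr, baut, ickd, fgkk, lusj, psdy, dbuh, wpsb, hsmg, aasj, jaul, rqbb, nnkw, ijyp, bhpe}.
deg(bhpe) = 18; N(bhpe) = {nlbg, xjgm, chvy, qtid, mynh, hqpr, ickd, wvzh, psdy, lcca, ecnh, ytmh, tomp, ttye, hsmg, jaul, nnkw, ijyp}.
deg(jaul) = 18; N(jaul) = {nlbg, gxzz, chvy, mynh, llmc, gnup, hqpr, ixov, fgkk, psdy, lcca, ytmh, lsbi, dbuh, ttye, wpsb, kpzg, bhpe}.
Vertex ecnh has 18 neighbors: gxzz, xjgm, chvy, qtid, hqpr, qzsd, wvzh, fgkk, lusj, lcca, lsbi, wpsb, zpao, rqbb, nnkw, ijyp, kpzg, bhpe.
G on 37 vertices is 18-regular; SR(37,18,8,9) — a Paley graph.
Distinct eigenvalues (to 6 d.p.): [18.0, 2.541381, -3.541381].
ϑ = −N·λ_min/(λ_max−λ_min) = −37·(-sqrt(37)/2 - 1/2)/(18−(-sqrt(37)/2 - 1/2)) = sqrt(37).
≈ 6.082763 (to 6 d.p.).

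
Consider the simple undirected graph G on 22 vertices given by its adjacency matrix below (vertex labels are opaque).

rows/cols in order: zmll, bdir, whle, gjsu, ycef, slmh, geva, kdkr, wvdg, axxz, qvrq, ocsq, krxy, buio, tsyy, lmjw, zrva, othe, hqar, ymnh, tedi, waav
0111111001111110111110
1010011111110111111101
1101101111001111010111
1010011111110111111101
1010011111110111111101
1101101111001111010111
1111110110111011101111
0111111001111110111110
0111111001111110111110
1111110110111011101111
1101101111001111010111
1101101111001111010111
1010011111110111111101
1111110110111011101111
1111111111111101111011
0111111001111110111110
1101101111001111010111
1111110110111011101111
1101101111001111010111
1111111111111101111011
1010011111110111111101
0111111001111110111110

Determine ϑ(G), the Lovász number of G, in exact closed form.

deg(ocsq) = 16; N(ocsq) = {zmll, bdir, gjsu, ycef, geva, kdkr, wvdg, axxz, krxy, buio, tsyy, lmjw, othe, ymnh, tedi, waav}.
N(zmll) = {bdir, whle, gjsu, ycef, slmh, geva, axxz, qvrq, ocsq, krxy, buio, tsyy, zrva, othe, hqar, ymnh, tedi}, |N(zmll)| = 17.
Vertex othe has 18 neighbors: zmll, bdir, whle, gjsu, ycef, slmh, kdkr, wvdg, qvrq, ocsq, krxy, tsyy, lmjw, zrva, hqar, ymnh, tedi, waav.
Vertex lmjw has 17 neighbors: bdir, whle, gjsu, ycef, slmh, geva, axxz, qvrq, ocsq, krxy, buio, tsyy, zrva, othe, hqar, ymnh, tedi.
5 parts of sizes [6, 5, 5, 4, 2]; α(G) = 6 = ϑ (perfect).
ϑ(G) ≈ 6.00000000.
Sandwich: α(G)=6 ≤ ϑ(G)=6 ≤ χ(Ḡ)=6 (collapsed).

6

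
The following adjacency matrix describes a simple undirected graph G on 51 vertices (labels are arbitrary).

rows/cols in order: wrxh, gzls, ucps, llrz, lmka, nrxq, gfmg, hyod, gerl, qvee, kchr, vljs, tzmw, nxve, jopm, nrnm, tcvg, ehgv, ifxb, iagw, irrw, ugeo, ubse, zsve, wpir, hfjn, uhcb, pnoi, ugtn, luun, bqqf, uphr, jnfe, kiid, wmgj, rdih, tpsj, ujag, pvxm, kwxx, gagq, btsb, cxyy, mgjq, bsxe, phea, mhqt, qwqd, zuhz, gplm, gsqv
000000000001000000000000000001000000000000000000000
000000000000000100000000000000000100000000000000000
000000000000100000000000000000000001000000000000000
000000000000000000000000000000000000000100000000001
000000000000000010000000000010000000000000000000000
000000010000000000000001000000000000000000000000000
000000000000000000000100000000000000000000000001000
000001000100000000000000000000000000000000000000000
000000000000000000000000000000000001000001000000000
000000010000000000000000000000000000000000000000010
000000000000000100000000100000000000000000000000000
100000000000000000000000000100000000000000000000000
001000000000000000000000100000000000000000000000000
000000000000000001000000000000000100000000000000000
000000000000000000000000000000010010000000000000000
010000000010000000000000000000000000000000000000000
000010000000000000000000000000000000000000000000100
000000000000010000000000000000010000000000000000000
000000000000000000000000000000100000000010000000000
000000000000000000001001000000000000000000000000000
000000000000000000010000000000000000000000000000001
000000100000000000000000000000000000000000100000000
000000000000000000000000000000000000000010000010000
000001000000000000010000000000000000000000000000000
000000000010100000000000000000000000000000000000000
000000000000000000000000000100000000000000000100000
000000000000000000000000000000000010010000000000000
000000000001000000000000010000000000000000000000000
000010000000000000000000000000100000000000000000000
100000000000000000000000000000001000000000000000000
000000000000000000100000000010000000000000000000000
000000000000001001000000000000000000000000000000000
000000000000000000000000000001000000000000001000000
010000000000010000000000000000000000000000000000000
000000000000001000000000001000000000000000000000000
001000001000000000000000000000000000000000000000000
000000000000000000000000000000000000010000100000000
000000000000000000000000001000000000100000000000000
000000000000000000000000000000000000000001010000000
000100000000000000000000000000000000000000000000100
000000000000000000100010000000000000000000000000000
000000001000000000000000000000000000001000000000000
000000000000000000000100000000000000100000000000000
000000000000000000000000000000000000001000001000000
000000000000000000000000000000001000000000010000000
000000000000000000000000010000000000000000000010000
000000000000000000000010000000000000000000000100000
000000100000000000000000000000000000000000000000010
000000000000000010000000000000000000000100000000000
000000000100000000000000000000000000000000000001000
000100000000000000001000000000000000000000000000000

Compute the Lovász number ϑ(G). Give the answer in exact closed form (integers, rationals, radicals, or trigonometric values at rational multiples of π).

deg(tzmw) = 2; N(tzmw) = {ucps, wpir}.
N(gfmg) = {ugeo, qwqd}, |N(gfmg)| = 2.
Vertex gagq has 2 neighbors: ifxb, ubse.
N(wpir) = {kchr, tzmw}, |N(wpir)| = 2.
2-regular, N=51; this is C_{51}, the 51-cycle.
Distinct eigenvalues (to 5 d.p.): [2.0, 1.98484, 1.93959, 1.86494, 1.76202, 1.63239, 1.47802, 1.30124, 1.10473, 0.89148, 0.66471, 0.42787, 0.18454, -0.06159, -0.30678, -0.54733, -0.77957, -1.0, -1.20527, -1.39227, -1.55816, -1.70043, -1.81693, -1.90588, -1.96595, -1.99621].
Lovász: ϑ = −51(-2*cos(pi/51))/(2+-(-1)*2*cos(pi/51)) = 51*cos(pi/51)/(cos(pi/51) + 1).
≈ 25.4758 (to 4 d.p.).
Check 25 ≤ 51*cos(pi/51)/(cos(pi/51) + 1) ≤ 26: both strict.

51*cos(pi/51)/(cos(pi/51) + 1)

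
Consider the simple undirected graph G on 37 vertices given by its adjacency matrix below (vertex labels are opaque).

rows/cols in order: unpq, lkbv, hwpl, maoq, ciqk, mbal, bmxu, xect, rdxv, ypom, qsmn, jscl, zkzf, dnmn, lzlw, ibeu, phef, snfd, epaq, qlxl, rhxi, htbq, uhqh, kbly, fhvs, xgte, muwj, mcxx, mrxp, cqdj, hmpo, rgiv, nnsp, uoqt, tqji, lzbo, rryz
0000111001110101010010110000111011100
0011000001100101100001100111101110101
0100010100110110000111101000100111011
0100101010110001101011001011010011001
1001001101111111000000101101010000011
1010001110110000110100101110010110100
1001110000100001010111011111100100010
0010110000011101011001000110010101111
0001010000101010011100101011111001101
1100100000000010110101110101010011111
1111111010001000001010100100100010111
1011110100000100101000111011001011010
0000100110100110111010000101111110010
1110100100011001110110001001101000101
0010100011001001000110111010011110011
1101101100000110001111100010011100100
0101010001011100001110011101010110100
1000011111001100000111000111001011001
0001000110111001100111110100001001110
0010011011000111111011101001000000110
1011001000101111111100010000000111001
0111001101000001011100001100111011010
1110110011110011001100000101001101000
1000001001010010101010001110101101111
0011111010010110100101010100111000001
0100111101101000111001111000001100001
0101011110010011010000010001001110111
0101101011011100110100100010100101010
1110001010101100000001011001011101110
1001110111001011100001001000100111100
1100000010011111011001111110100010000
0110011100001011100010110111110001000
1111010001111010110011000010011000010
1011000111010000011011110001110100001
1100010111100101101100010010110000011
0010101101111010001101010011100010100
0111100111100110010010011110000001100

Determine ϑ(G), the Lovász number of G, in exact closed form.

sqrt(37)

deg(rryz) = 18; N(rryz) = {lkbv, hwpl, maoq, ciqk, xect, rdxv, ypom, qsmn, dnmn, lzlw, snfd, rhxi, kbly, fhvs, xgte, muwj, uoqt, tqji}.
Vertex rhxi has 18 neighbors: unpq, hwpl, maoq, bmxu, qsmn, zkzf, dnmn, lzlw, ibeu, phef, snfd, epaq, qlxl, kbly, rgiv, nnsp, uoqt, rryz.
deg(htbq) = 18; N(htbq) = {lkbv, hwpl, maoq, bmxu, xect, ypom, ibeu, snfd, epaq, qlxl, fhvs, xgte, mrxp, cqdj, hmpo, nnsp, uoqt, lzbo}.
deg(jscl) = 18; N(jscl) = {unpq, hwpl, maoq, ciqk, mbal, xect, dnmn, phef, epaq, uhqh, kbly, fhvs, muwj, mcxx, hmpo, nnsp, uoqt, lzbo}.
18-regular, N=37; strongly regular (37,18,8,9).
A has 3 distinct eigenvalues ≈ [18.0, 2.541381, -3.541381].
ϑ = −N·λ_min/(λ_max−λ_min) = −37·(-sqrt(37)/2 - 1/2)/(18−(-sqrt(37)/2 - 1/2)) = sqrt(37).
≈ 6.0827625 (to 7 d.p.).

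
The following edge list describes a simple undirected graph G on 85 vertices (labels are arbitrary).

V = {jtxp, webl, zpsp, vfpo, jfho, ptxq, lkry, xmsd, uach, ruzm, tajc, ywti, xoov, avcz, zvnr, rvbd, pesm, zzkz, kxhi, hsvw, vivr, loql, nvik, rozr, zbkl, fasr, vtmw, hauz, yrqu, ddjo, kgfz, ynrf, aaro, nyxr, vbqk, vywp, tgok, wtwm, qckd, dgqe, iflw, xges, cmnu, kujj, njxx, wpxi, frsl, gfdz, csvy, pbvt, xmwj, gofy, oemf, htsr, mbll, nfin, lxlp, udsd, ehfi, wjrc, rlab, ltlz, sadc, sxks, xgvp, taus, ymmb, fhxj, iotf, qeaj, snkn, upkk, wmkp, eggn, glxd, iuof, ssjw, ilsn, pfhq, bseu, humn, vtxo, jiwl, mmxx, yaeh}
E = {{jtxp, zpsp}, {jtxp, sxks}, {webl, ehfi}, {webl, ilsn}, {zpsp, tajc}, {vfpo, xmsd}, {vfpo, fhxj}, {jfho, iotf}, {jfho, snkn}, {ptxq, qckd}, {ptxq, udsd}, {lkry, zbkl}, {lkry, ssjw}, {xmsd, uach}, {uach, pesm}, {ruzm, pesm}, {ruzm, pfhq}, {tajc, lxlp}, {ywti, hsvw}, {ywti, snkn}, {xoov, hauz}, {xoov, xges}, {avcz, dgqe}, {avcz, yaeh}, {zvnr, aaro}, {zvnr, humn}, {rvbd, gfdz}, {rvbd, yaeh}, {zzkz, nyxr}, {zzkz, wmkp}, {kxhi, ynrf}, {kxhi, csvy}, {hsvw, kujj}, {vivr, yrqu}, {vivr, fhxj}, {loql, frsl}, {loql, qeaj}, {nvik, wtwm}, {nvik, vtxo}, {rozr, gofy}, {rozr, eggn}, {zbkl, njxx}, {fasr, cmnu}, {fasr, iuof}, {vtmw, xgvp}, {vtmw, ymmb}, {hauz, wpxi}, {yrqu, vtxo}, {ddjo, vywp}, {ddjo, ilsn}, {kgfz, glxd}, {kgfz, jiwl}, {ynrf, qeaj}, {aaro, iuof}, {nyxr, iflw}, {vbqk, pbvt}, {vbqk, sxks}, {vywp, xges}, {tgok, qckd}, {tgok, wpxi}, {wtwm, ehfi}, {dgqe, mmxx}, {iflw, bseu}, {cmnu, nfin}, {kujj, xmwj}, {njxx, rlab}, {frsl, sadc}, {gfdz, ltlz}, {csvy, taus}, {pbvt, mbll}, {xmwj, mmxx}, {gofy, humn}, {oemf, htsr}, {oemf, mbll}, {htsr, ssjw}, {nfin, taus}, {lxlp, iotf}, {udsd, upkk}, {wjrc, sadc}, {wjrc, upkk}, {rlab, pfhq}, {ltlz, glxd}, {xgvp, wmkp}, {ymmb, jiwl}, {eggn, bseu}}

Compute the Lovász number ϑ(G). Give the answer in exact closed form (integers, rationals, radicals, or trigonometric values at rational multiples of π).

Vertex zbkl has 2 neighbors: lkry, njxx.
deg(pesm) = 2; N(pesm) = {uach, ruzm}.
Vertex yaeh has 2 neighbors: avcz, rvbd.
deg(sadc) = 2; N(sadc) = {frsl, wjrc}.
Regular of degree 2 on 85 vertices: connected 2-regular on 85 ⇒ C_{85}.
spec(A) ≈ [2.0, 1.995, 1.978, 1.951, 1.913, 1.865, 1.806, 1.738, 1.66, 1.573, 1.478, 1.374, 1.263, 1.145, 1.021, 0.891, 0.757, 0.618, 0.476, 0.331, 0.185, 0.037, -0.111, -0.258, -0.404, -0.547, -0.688, -0.825, -0.957, -1.084, -1.205, -1.32, -1.427, -1.527, -1.618, -1.7, -1.774, -1.837, -1.89, -1.933, -1.966, -1.988, -1.999] (distinct, 3 d.p.).
With N=85: ϑ(G) = 85·(-(-1)*2*cos(pi/85))/(2−(-2*cos(pi/85))) = 85*cos(pi/85)/(cos(pi/85) + 1).
Numerically 42.4855.
α=42, χ(Ḡ)=43; ϑ=85*cos(pi/85)/(cos(pi/85) + 1) lies between (both strict).

85*cos(pi/85)/(cos(pi/85) + 1)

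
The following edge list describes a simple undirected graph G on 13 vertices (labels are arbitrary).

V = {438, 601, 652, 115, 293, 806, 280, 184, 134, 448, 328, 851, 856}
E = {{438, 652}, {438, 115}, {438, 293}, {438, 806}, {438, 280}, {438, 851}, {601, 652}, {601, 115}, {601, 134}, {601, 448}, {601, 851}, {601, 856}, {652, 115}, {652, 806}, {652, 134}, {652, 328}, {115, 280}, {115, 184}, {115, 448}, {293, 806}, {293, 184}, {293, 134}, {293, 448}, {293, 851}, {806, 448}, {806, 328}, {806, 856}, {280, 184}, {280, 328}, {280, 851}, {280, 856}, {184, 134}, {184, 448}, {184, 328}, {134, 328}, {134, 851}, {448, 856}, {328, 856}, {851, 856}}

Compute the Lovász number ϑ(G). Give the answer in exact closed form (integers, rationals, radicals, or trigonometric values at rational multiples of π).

Vertex 856 has 6 neighbors: 601, 806, 280, 448, 328, 851.
N(134) = {601, 652, 293, 184, 328, 851}, |N(134)| = 6.
Vertex 328 has 6 neighbors: 652, 806, 280, 184, 134, 856.
Vertex 601 has 6 neighbors: 652, 115, 134, 448, 851, 856.
Every vertex has degree 6 (N=13); strongly regular (13,6,2,3).
spec(A) ≈ [6.0, 1.3028, -2.3028] (distinct, 4 d.p.).
With N=13: ϑ(G) = 13·(-(-sqrt(13)/2 - 1/2))/(6−(-sqrt(13)/2 - 1/2)) = sqrt(13).
Numerically 3.6055513.

sqrt(13)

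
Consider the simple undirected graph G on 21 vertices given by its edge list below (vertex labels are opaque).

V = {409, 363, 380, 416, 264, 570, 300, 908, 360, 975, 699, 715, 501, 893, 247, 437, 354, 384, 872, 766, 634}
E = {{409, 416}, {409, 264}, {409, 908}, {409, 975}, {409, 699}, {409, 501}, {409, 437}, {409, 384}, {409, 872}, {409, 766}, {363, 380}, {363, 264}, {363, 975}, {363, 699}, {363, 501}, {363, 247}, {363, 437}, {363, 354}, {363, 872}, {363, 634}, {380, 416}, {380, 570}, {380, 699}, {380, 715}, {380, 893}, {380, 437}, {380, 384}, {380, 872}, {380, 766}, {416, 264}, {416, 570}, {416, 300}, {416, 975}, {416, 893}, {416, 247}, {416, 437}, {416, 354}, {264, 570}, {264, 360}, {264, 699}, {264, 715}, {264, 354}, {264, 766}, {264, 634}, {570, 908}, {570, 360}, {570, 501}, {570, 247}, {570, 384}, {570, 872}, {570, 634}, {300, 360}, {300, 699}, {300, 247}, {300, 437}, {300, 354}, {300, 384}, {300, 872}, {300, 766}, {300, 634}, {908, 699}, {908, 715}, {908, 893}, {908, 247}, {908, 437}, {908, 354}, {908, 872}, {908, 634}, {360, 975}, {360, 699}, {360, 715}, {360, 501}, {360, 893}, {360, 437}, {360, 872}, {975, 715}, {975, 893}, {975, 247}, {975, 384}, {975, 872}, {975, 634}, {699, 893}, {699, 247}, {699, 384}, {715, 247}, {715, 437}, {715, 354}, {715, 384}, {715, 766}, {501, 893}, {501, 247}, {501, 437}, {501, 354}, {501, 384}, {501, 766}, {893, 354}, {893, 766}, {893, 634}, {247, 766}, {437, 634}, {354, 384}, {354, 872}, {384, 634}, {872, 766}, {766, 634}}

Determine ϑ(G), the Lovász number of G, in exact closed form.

6

N(872) = {409, 363, 380, 570, 300, 908, 360, 975, 354, 766}, |N(872)| = 10.
Vertex 437 has 10 neighbors: 409, 363, 380, 416, 300, 908, 360, 715, 501, 634.
Vertex 384 has 10 neighbors: 409, 380, 570, 300, 975, 699, 715, 501, 354, 634.
deg(570) = 10; N(570) = {380, 416, 264, 908, 360, 501, 247, 384, 872, 634}.
Regular of degree 10 on 21 vertices: Kneser K(7,2) on C(7,2)=21 vertices.
Distinct eigenvalues (to 4 d.p.): [10.0, 1.0, -4.0].
With N=21: ϑ(G) = 21·(-1*(-4))/(10−(-4)) = 6.
≈ 6.00000 (to 5 d.p.).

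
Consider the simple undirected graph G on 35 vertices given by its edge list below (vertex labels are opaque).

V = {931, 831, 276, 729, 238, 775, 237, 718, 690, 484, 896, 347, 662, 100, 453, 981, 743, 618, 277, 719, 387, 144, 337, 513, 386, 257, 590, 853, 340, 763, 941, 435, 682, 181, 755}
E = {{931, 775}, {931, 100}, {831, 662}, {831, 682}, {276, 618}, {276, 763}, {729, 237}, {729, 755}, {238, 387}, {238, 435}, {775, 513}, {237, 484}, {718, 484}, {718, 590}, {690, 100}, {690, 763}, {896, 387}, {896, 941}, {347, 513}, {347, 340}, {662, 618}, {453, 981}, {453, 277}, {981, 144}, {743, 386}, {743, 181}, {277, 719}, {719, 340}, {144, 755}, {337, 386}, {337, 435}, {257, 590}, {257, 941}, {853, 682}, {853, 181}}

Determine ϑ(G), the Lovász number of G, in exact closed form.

35*cos(pi/35)/(cos(pi/35) + 1)

N(513) = {775, 347}, |N(513)| = 2.
deg(662) = 2; N(662) = {831, 618}.
N(100) = {931, 690}, |N(100)| = 2.
Vertex 277 has 2 neighbors: 453, 719.
2-regular, N=35; this is C_{35}, the 35-cycle.
A has 18 distinct eigenvalues ≈ [2.0, 1.96786, 1.87247, 1.7169, 1.50614, 1.24698, 0.94774, 0.61803, 0.26847, -0.08973, -0.44504, -0.78605, -1.10179, -1.38213, -1.61803, -1.80194, -1.92793, -1.99195].
ϑ = −N·λ_min/(λ_max−λ_min) = −35·(-2*cos(pi/35))/(2−(-2*cos(pi/35))) = 35*cos(pi/35)/(cos(pi/35) + 1).
Numerically 17.46470403.
17 ≤ 35*cos(pi/35)/(cos(pi/35) + 1) ≤ 18: both strict.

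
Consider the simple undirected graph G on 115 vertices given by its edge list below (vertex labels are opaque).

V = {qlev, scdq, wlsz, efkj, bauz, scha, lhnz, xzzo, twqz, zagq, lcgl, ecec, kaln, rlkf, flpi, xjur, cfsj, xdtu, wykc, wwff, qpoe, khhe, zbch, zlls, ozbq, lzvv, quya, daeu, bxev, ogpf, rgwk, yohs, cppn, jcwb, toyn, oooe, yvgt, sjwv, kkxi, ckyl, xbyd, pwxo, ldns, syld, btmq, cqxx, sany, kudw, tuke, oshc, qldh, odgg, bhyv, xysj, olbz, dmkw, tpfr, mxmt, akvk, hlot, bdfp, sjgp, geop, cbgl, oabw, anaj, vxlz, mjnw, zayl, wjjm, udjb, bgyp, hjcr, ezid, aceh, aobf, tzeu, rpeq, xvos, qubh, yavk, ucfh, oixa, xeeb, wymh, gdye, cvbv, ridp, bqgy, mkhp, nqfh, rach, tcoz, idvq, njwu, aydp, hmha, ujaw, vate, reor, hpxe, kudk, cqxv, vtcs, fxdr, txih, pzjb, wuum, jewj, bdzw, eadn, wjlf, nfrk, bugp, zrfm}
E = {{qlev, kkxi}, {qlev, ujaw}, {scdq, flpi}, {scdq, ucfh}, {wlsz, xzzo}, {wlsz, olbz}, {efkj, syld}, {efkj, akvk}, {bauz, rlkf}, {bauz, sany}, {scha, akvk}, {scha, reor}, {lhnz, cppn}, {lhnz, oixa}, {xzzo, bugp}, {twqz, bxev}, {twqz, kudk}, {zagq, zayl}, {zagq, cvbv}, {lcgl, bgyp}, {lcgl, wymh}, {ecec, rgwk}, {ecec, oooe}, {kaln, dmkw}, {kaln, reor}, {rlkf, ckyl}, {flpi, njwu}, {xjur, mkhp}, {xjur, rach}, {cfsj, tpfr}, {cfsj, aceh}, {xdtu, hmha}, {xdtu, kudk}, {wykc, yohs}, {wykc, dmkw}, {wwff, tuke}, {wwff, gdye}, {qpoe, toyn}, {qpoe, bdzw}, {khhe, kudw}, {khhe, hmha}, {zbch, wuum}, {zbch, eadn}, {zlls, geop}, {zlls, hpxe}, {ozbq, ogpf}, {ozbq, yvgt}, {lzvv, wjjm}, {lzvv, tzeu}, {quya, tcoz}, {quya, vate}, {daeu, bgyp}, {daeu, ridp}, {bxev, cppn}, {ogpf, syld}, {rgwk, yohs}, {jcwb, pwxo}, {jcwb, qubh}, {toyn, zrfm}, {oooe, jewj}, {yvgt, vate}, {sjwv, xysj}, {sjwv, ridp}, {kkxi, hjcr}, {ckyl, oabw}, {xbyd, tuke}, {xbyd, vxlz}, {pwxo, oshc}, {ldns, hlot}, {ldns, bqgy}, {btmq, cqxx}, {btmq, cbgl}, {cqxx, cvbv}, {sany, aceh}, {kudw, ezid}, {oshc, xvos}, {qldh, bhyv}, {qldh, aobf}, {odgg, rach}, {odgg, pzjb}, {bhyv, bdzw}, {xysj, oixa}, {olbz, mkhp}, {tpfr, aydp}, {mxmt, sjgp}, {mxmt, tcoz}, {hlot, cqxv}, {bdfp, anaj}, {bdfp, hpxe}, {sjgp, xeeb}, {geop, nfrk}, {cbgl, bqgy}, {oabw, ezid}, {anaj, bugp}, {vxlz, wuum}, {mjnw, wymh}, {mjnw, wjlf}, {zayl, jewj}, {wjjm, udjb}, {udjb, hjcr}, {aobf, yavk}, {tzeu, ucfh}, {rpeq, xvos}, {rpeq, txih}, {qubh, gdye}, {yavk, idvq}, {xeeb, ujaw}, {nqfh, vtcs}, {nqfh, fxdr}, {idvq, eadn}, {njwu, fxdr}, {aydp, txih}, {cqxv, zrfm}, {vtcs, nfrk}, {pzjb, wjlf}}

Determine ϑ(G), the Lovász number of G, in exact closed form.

N(jcwb) = {pwxo, qubh}, |N(jcwb)| = 2.
Vertex mkhp has 2 neighbors: xjur, olbz.
Vertex rlkf has 2 neighbors: bauz, ckyl.
deg(njwu) = 2; N(njwu) = {flpi, fxdr}.
2-regular, N=115; the odd cycle C_{115}.
A has 58 distinct eigenvalues ≈ [2.0, 1.997, 1.988, 1.973, 1.952, 1.926, 1.893, 1.856, 1.812, 1.763, 1.709, 1.65, 1.585, 1.516, 1.443, 1.365, 1.283, 1.198, 1.108, 1.016, 0.92, 0.822, 0.721, 0.618, 0.513, 0.407, 0.299, 0.191, 0.082, -0.027, -0.136, -0.245, -0.353, -0.46, -0.566, -0.67, -0.772, -0.871, -0.968, -1.062, -1.153, -1.241, -1.325, -1.405, -1.48, -1.551, -1.618, -1.68, -1.737, -1.788, -1.834, -1.875, -1.91, -1.94, -1.964, -1.981, -1.993, -1.999].
ϑ = −N·λ_min/(λ_max−λ_min) = −115·(-2*cos(pi/115))/(2−(-2*cos(pi/115))) = 115*cos(pi/115)/(cos(pi/115) + 1).
≈ 57.4892708 (to 7 d.p.).
α=57, χ(Ḡ)=58; ϑ=115*cos(pi/115)/(cos(pi/115) + 1) lies between (both strict).

115*cos(pi/115)/(cos(pi/115) + 1)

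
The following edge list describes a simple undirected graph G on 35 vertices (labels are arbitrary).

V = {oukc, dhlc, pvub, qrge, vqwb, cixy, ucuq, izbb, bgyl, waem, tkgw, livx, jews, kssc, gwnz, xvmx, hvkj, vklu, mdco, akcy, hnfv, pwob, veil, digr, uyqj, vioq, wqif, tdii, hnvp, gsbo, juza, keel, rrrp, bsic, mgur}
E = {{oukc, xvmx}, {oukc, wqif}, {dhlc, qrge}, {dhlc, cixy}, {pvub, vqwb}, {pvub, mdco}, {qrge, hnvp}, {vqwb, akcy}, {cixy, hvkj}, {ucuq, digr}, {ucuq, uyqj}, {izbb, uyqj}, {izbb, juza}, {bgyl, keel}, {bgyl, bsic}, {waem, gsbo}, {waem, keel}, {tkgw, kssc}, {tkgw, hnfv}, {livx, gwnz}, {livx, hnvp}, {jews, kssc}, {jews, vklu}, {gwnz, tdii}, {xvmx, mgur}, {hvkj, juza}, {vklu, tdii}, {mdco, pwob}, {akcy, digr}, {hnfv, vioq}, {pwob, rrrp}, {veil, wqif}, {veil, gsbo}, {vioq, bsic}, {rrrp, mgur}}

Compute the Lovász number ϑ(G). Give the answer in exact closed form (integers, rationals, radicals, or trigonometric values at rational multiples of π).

deg(oukc) = 2; N(oukc) = {xvmx, wqif}.
Vertex juza has 2 neighbors: izbb, hvkj.
deg(izbb) = 2; N(izbb) = {uyqj, juza}.
N(gsbo) = {waem, veil}, |N(gsbo)| = 2.
35-vertex 2-regular graph: a single 35-cycle (edge-transitive).
spec(A) ≈ [2.0, 1.9679, 1.8725, 1.7169, 1.5061, 1.247, 0.9477, 0.618, 0.2685, -0.0897, -0.445, -0.7861, -1.1018, -1.3821, -1.618, -1.8019, -1.9279, -1.9919] (distinct, 4 d.p.).
Lovász (edge-transitive): ϑ = −35·(-2*cos(pi/35))/((2)−(-2*cos(pi/35))) = 35*cos(pi/35)/(cos(pi/35) + 1).
Numerically 17.46470403.
α=17, χ(Ḡ)=18; ϑ=35*cos(pi/35)/(cos(pi/35) + 1) lies between (both strict).

35*cos(pi/35)/(cos(pi/35) + 1)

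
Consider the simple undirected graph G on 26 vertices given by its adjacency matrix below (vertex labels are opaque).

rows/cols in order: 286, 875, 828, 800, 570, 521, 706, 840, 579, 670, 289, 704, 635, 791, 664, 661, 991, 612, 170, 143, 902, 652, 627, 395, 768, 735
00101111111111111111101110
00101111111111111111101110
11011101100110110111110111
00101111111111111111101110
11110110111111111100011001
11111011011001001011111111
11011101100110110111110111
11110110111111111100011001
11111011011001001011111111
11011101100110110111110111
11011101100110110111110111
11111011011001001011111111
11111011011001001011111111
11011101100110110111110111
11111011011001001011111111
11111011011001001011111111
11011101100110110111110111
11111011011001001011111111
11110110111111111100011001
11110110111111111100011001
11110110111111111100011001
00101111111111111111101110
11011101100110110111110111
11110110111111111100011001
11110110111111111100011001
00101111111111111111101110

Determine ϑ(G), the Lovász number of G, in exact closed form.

7

deg(991) = 19; N(991) = {286, 875, 800, 570, 521, 840, 579, 704, 635, 664, 661, 612, 170, 143, 902, 652, 395, 768, 735}.
N(828) = {286, 875, 800, 570, 521, 840, 579, 704, 635, 664, 661, 612, 170, 143, 902, 652, 395, 768, 735}, |N(828)| = 19.
deg(570) = 19; N(570) = {286, 875, 828, 800, 521, 706, 579, 670, 289, 704, 635, 791, 664, 661, 991, 612, 652, 627, 735}.
deg(800) = 21; N(800) = {828, 570, 521, 706, 840, 579, 670, 289, 704, 635, 791, 664, 661, 991, 612, 170, 143, 902, 627, 395, 768}.
G = K_{7,7,7,5}: α = 7 = χ(Ḡ), so ϑ = 7.
= 7.000000000… (decimal).
Sandwich: α(G)=7 ≤ ϑ(G)=7 ≤ χ(Ḡ)=7 (collapsed).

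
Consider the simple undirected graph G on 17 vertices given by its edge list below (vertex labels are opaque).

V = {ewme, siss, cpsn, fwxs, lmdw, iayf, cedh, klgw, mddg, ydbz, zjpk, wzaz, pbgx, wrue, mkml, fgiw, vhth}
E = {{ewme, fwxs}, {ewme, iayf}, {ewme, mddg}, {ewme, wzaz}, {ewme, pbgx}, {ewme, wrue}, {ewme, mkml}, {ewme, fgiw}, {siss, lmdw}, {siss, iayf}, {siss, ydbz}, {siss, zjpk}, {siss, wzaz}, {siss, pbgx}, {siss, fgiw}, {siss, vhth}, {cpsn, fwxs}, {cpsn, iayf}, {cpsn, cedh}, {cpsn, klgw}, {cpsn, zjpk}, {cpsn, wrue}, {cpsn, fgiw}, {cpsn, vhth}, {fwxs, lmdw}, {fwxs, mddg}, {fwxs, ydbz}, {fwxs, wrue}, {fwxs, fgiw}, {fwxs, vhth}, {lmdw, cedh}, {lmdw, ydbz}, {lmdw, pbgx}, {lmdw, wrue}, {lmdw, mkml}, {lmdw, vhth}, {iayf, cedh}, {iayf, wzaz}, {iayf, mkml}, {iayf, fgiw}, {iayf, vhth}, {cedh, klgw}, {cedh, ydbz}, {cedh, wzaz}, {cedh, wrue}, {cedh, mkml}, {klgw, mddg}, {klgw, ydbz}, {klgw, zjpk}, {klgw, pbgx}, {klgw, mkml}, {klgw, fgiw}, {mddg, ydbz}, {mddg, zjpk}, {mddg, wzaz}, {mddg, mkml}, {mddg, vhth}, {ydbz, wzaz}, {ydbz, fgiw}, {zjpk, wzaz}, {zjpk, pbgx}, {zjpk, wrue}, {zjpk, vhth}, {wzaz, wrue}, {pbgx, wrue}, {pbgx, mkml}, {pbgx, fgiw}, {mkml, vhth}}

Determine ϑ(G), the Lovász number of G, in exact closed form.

sqrt(17)

deg(wrue) = 8; N(wrue) = {ewme, cpsn, fwxs, lmdw, cedh, zjpk, wzaz, pbgx}.
Vertex siss has 8 neighbors: lmdw, iayf, ydbz, zjpk, wzaz, pbgx, fgiw, vhth.
Vertex zjpk has 8 neighbors: siss, cpsn, klgw, mddg, wzaz, pbgx, wrue, vhth.
Vertex mddg has 8 neighbors: ewme, fwxs, klgw, ydbz, zjpk, wzaz, mkml, vhth.
8-regular, N=17; Paley(17): SR with (k,λ,μ)=(8,3,4).
A has 3 distinct eigenvalues ≈ [8.0, 1.5616, -2.5616].
Lovász: ϑ = −17(-sqrt(17)/2 - 1/2)/(8+-(-sqrt(17)/2 - 1/2)) = sqrt(17).
≈ 4.1231 (to 4 d.p.).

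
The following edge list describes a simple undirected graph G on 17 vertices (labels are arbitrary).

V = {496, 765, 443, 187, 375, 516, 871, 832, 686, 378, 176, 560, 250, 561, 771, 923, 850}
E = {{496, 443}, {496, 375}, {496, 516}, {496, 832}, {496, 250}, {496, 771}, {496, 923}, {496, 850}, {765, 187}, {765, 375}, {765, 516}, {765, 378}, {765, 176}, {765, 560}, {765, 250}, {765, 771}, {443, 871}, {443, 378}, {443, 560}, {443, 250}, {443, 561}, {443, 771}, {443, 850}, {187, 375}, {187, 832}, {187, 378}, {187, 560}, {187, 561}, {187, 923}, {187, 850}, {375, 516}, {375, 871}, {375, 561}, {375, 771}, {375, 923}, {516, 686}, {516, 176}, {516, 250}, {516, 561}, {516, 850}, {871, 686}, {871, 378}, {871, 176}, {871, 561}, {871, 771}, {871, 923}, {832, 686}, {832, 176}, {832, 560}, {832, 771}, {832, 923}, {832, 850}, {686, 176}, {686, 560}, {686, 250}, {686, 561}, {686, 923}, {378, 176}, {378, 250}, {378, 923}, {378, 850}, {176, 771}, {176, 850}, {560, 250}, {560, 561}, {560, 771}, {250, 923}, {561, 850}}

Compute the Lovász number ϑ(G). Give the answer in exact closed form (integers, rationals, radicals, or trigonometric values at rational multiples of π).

sqrt(17)

deg(765) = 8; N(765) = {187, 375, 516, 378, 176, 560, 250, 771}.
deg(250) = 8; N(250) = {496, 765, 443, 516, 686, 378, 560, 923}.
deg(771) = 8; N(771) = {496, 765, 443, 375, 871, 832, 176, 560}.
Vertex 496 has 8 neighbors: 443, 375, 516, 832, 250, 771, 923, 850.
17-vertex 8-regular graph: Paley(17): SR with (k,λ,μ)=(8,3,4).
Distinct eigenvalues (to 4 d.p.): [8.0, 1.5616, -2.5616].
ϑ = −N·λ_min/(λ_max−λ_min) = −17·(-sqrt(17)/2 - 1/2)/(8−(-sqrt(17)/2 - 1/2)) = sqrt(17).
≈ 4.1231 (to 4 d.p.).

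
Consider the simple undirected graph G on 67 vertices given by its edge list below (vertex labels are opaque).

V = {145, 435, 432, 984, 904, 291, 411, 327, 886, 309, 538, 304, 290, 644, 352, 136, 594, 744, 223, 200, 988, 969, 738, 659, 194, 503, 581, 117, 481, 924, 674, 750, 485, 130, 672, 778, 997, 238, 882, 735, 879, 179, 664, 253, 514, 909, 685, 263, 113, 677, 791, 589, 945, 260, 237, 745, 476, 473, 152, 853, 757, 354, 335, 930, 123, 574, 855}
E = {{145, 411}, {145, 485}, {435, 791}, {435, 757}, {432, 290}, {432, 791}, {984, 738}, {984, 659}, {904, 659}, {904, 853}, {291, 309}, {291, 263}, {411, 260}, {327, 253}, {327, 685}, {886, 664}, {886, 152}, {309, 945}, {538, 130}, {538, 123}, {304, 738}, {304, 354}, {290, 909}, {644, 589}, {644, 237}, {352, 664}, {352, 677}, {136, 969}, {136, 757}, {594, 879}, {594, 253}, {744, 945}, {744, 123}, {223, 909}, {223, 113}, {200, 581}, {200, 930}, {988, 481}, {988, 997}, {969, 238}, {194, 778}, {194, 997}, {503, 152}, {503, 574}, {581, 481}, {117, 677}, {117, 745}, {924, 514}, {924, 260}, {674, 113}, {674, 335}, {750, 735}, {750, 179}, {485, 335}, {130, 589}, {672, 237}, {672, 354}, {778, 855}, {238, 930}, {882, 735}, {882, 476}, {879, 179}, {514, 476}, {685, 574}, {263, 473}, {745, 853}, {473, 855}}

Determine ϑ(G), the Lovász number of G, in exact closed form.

deg(473) = 2; N(473) = {263, 855}.
deg(113) = 2; N(113) = {223, 674}.
Vertex 194 has 2 neighbors: 778, 997.
deg(659) = 2; N(659) = {984, 904}.
Regular of degree 2 on 67 vertices: this is C_{67}, the 67-cycle.
Distinct eigenvalues (to 5 d.p.): [2.0, 1.99121, 1.96493, 1.92137, 1.86093, 1.78414, 1.69166, 1.58432, 1.46306, 1.32894, 1.18314, 1.02695, 0.86173, 0.68893, 0.51009, 0.32675, 0.14055, -0.04689, -0.23391, -0.41888, -0.60017, -0.77618, -0.94538, -1.10626, -1.25743, -1.39754, -1.52537, -1.6398, -1.73981, -1.82454, -1.89323, -1.94529, -1.98025, -1.9978].
With N=67: ϑ(G) = 67·(-(-1)*2*cos(pi/67))/(2−(-2*cos(pi/67))) = 67*cos(pi/67)/(cos(pi/67) + 1).
= 33.48157981… (decimal).
Sandwich: α(G)=33 ≤ ϑ(G)=67*cos(pi/67)/(cos(pi/67) + 1) ≤ χ(Ḡ)=34 (both strict).

67*cos(pi/67)/(cos(pi/67) + 1)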